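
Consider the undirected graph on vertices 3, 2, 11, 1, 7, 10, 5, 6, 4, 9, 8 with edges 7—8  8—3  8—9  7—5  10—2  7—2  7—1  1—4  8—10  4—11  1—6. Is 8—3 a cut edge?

Yes

Removing 8—3 leaves no path between 8 and 3: the component count goes from 1 to 2. So it is a bridge.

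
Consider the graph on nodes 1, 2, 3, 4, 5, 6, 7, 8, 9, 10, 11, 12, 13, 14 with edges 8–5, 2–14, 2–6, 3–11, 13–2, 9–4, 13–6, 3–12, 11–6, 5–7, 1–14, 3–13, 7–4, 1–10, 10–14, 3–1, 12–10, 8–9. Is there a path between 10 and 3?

Yes

From 10 we can reach 1, 2, 3, 6, 10, 11, 12, 13, 14, which includes 3.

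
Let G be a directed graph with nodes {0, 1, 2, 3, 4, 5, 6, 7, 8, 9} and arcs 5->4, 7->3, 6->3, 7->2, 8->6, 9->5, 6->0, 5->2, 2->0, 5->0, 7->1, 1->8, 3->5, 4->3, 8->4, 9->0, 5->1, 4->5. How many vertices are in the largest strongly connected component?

{1, 3, 4, 5, 6, 8} are all mutually reachable — one SCC of size 6.
{9} is an SCC by itself.
{7} is an SCC by itself.
{2} is an SCC by itself.
{0} is an SCC by itself.
The largest has 6 vertices.

6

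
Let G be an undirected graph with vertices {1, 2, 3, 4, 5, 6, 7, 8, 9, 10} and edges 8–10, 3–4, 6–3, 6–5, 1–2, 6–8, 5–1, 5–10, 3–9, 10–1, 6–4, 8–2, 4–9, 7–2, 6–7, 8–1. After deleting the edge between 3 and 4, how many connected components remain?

3 and 4 are still connected via 3-6-4, so the component count stays at 1.

1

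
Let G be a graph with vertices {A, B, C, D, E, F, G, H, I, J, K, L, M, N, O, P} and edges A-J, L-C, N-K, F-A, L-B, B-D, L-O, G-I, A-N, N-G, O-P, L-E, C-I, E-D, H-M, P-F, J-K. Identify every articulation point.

L

Removing L increases the component count from 2 to 3, so L is a cut vertex.
By contrast removing N leaves 2 components; it is not a cut vertex. No other vertex is a cut vertex either.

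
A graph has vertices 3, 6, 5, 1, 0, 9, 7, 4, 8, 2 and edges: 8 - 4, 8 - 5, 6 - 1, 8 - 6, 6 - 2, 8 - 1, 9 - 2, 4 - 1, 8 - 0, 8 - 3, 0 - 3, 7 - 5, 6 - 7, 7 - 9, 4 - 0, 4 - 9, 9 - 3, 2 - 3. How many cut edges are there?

The edges on the cycle 8-4-1-8 are not bridges since each lies on that cycle.
Every edge lies on some cycle, so there are no bridges.

0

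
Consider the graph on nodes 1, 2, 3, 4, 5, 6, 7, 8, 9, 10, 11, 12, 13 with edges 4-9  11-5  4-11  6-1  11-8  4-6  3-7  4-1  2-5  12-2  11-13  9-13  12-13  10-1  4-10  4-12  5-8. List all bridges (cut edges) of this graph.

3-7

The edges on the cycle 4-6-1-4 are not bridges since each lies on that cycle.
But removing 3-7 disconnects 3 from 7 — this is a bridge.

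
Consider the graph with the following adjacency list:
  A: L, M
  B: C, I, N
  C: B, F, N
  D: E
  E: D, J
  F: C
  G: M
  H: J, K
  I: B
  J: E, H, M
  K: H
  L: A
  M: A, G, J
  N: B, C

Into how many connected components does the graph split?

2

Starting from B we can reach B, C, F, I, N. That is one component of size 5.
Starting from A we can reach A, D, E, G, H, J, K, L, M. That is one component of size 9.
Total: 2 components.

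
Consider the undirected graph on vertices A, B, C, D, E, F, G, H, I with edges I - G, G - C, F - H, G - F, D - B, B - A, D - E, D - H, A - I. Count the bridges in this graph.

The edges on the cycle D-B-A-I-G-F-H-D are not bridges since each lies on that cycle.
But removing D - E disconnects D from E; removing G - C disconnects G from C — these are bridges.
That makes 2 bridges.

2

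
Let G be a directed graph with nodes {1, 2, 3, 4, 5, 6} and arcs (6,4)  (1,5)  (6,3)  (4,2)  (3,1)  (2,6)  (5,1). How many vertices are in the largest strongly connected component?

3

{2, 4, 6} are all mutually reachable — one SCC of size 3.
{1, 5} are all mutually reachable — one SCC of size 2.
{3} is an SCC by itself.
The largest has 3 vertices.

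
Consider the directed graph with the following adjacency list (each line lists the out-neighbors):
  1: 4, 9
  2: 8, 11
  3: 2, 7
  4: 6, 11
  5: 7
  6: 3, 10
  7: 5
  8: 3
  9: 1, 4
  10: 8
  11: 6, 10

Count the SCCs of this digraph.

4

{2, 3, 6, 8, 10, 11} are all mutually reachable — one SCC of size 6.
{1, 9} are all mutually reachable — one SCC of size 2.
{5, 7} are all mutually reachable — one SCC of size 2.
{4} is an SCC by itself.
That gives 4 strongly connected components.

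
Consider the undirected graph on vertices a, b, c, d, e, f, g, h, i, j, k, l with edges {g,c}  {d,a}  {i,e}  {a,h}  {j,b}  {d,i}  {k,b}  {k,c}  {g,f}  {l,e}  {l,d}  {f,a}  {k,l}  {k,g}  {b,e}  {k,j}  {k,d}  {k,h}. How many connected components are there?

1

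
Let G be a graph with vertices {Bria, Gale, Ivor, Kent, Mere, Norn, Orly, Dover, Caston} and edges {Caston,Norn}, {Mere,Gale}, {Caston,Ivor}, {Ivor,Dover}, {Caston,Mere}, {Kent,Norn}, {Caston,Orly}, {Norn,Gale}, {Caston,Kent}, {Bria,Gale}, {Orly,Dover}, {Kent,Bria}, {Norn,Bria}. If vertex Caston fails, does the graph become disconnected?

Yes

Deleting Caston raises the number of components from 1 to 2, so Caston is a cut vertex.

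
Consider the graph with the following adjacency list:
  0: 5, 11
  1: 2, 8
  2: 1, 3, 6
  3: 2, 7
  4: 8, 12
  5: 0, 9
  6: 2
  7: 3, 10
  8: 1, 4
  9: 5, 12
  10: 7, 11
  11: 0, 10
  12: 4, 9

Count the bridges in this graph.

1

The edges on the cycle 2-3-7-10-11-0-5-9-12-4-8-1-2 are not bridges since each lies on that cycle.
But removing 2-6 disconnects 2 from 6 — this is a bridge.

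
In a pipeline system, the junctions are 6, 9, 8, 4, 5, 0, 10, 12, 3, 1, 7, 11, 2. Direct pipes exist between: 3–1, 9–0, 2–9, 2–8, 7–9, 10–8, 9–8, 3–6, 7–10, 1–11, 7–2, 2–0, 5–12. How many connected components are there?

4 is isolated — a component by itself.
Starting from 5 we can reach 5, 12. That is one component of size 2.
Starting from 1 we can reach 1, 3, 6, 11. That is one component of size 4.
Starting from 0 we can reach 0, 2, 7, 8, 9, 10. That is one component of size 6.
Total: 4 components.

4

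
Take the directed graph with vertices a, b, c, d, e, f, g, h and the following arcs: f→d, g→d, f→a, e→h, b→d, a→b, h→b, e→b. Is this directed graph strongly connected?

There is no directed path from h to a, so the graph is not strongly connected.

No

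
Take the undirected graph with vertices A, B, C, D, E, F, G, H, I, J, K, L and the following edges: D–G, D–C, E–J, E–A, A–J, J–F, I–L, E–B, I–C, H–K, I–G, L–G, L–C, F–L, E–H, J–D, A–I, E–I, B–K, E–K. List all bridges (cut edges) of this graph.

The edges on the cycle E-A-J-E are not bridges since each lies on that cycle.
Every edge lies on some cycle, so there are no bridges.

none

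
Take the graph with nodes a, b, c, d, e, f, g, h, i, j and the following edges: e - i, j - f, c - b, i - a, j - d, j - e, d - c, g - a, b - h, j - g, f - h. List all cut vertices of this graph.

j

Removing j increases the component count from 1 to 2, so j is a cut vertex.
By contrast removing f leaves 1 component; it is not a cut vertex. No other vertex is a cut vertex either.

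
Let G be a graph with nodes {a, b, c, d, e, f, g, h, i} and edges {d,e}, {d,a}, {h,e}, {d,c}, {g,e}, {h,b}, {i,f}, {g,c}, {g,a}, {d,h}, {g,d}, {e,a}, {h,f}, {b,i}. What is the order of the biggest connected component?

9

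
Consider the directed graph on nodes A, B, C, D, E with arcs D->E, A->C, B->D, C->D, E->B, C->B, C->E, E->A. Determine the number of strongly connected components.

{A, B, C, D, E} are all mutually reachable — one SCC of size 5.
That gives 1 strongly connected component.

1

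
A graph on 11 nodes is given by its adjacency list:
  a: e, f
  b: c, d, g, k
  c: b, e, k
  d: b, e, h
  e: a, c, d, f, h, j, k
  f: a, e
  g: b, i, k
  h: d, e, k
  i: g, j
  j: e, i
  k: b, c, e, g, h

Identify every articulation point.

e

Removing e increases the component count from 1 to 2, so e is a cut vertex.
By contrast removing f leaves 1 component; it is not a cut vertex. No other vertex is a cut vertex either.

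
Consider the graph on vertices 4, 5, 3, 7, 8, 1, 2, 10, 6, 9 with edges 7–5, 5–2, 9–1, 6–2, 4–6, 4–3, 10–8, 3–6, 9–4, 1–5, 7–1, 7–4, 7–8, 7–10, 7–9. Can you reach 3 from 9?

Yes

From 9 we can reach 1, 2, 3, 4, 5, 6, 7, 8, 9, 10, which includes 3.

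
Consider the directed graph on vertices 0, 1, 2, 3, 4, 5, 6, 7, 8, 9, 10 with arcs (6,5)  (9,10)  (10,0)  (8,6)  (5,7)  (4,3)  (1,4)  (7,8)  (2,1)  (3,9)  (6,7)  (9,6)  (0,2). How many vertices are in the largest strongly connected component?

{0, 1, 2, 3, 4, 9, 10} are all mutually reachable — one SCC of size 7.
{5, 6, 7, 8} are all mutually reachable — one SCC of size 4.
The largest has 7 vertices.

7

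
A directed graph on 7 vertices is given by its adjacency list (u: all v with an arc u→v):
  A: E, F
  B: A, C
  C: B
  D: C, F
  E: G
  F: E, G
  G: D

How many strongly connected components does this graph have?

{A, B, C, D, E, F, G} are all mutually reachable — one SCC of size 7.
That gives 1 strongly connected component.

1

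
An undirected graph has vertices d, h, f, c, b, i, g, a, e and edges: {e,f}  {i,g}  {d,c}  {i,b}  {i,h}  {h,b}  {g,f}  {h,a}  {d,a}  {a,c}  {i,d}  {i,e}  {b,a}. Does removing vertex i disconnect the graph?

Yes

Deleting i raises the number of components from 1 to 2, so i is a cut vertex.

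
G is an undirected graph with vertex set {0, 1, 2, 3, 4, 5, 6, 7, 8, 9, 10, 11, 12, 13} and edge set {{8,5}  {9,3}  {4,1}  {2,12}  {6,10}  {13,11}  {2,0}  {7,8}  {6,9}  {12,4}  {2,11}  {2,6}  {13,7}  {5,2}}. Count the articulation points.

5

Removing 2 increases the component count from 1 to 4, so 2 is a cut vertex.
Removing 4 increases the component count from 1 to 2, so 4 is a cut vertex.
Removing 6 increases the component count from 1 to 3, so 6 is a cut vertex.
Likewise 9, 12 are cut vertices.
By contrast removing 5 leaves 1 component; it is not a cut vertex. No other vertex is a cut vertex either.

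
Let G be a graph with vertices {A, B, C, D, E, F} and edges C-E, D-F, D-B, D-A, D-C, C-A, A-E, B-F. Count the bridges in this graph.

The edges on the cycle D-B-F-D are not bridges since each lies on that cycle.
Every edge lies on some cycle, so there are no bridges.

0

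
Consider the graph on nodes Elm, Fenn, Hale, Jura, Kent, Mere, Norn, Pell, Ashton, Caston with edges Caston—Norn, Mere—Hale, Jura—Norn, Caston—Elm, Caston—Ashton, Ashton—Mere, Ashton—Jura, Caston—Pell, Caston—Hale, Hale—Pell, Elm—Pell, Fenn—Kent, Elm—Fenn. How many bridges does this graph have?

2

The edges on the cycle Caston-Ashton-Jura-Norn-Caston are not bridges since each lies on that cycle.
But removing Kent—Fenn disconnects Kent from Fenn; removing Fenn—Elm disconnects Fenn from Elm — these are bridges.
That makes 2 bridges.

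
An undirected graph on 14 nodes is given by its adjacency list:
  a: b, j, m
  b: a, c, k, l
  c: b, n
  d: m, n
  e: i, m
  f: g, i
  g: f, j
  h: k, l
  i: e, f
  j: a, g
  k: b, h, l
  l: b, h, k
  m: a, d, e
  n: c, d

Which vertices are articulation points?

Removing b increases the component count from 1 to 2, so b is a cut vertex.
By contrast removing m leaves 1 component; it is not a cut vertex. No other vertex is a cut vertex either.

b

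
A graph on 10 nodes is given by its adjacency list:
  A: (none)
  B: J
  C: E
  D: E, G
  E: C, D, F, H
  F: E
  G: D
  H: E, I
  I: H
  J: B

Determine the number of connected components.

3

A is isolated — a component by itself.
Starting from B we can reach B, J. That is one component of size 2.
Starting from C we can reach C, D, E, F, G, H, I. That is one component of size 7.
Total: 3 components.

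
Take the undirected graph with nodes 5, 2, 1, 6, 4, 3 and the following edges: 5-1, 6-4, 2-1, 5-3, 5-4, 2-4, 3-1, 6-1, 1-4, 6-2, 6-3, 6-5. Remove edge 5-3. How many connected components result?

1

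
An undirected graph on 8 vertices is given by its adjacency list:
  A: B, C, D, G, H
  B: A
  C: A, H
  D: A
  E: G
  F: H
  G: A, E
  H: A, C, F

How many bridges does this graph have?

5

The edges on the cycle H-C-A-H are not bridges since each lies on that cycle.
But removing A-G disconnects A from G; removing A-D disconnects A from D; removing H-F disconnects H from F; removing G-E disconnects G from E — these are bridges.
In total 5 edges are bridges.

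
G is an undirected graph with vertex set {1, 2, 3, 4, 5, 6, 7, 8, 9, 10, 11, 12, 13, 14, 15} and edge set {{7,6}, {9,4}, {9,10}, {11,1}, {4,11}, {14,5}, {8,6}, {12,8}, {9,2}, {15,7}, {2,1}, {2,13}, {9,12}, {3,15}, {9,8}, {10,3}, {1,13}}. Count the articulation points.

1

Removing 9 increases the component count from 2 to 3, so 9 is a cut vertex.
By contrast removing 14 leaves 2 components; it is not a cut vertex. No other vertex is a cut vertex either.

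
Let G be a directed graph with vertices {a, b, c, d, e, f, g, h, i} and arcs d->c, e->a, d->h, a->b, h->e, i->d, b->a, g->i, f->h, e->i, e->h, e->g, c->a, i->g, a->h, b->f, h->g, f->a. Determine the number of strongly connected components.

{a, b, c, d, e, f, g, h, i} are all mutually reachable — one SCC of size 9.
That gives 1 strongly connected component.

1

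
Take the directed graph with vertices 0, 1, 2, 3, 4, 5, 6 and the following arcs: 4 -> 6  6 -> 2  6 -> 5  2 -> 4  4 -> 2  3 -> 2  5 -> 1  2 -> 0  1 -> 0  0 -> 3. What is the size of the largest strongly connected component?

7

{0, 1, 2, 3, 4, 5, 6} are all mutually reachable — one SCC of size 7.
The largest has 7 vertices.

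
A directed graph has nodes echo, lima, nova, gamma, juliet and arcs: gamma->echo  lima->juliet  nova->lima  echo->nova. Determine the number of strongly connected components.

{lima} is an SCC by itself.
{echo} is an SCC by itself.
{nova} is an SCC by itself.
{juliet} is an SCC by itself.
{gamma} is an SCC by itself.
That gives 5 strongly connected components.

5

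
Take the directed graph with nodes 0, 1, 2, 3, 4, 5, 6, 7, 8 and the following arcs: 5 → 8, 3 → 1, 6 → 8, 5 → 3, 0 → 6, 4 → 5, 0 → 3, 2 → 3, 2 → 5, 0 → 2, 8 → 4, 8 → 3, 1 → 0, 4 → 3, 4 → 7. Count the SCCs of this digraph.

2

{0, 1, 2, 3, 4, 5, 6, 8} are all mutually reachable — one SCC of size 8.
{7} is an SCC by itself.
That gives 2 strongly connected components.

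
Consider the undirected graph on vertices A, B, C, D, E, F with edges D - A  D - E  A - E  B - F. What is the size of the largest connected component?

C is isolated — a component by itself.
Starting from B we can reach B, F. That is one component of size 2.
Starting from A we can reach A, D, E. That is one component of size 3.
The largest has 3 vertices.

3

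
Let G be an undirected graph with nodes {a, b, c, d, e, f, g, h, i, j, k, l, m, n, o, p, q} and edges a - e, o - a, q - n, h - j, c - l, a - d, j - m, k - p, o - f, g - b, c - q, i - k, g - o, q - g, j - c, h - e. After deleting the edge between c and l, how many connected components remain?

Before removal there are 2 components.
c - l is a bridge — removing it separates c's side from l's side.
After removal: 3 components.

3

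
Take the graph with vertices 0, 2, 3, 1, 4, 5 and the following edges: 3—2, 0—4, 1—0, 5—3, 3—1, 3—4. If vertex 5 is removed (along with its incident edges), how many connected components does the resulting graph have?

With 5 gone, the remaining components are: {0, 1, 2, 3, 4}.
That is 1 component.

1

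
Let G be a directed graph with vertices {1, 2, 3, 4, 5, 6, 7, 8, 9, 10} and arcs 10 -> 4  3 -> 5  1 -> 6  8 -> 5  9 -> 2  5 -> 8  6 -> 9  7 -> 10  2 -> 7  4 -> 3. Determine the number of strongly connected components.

9

{5, 8} are all mutually reachable — one SCC of size 2.
{2} is an SCC by itself.
{4} is an SCC by itself.
{3} is an SCC by itself.
{7} is an SCC by itself.
(and 4 more singleton SCCs)
That gives 9 strongly connected components.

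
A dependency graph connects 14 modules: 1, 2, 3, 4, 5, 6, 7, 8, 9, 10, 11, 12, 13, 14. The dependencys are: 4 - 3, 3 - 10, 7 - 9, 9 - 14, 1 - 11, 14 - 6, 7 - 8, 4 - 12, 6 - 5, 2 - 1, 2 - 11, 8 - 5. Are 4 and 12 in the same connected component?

From 4 we can reach 3, 4, 10, 12, which includes 12.

Yes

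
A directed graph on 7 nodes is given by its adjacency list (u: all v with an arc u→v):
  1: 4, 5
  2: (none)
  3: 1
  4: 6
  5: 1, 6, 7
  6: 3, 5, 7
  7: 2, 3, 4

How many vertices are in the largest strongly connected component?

{1, 3, 4, 5, 6, 7} are all mutually reachable — one SCC of size 6.
{2} is an SCC by itself.
The largest has 6 vertices.

6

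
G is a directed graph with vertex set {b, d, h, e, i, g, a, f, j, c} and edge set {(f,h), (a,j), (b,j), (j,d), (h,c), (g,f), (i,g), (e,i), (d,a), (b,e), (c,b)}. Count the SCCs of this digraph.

2

{b, c, e, f, g, h, i} are all mutually reachable — one SCC of size 7.
{a, d, j} are all mutually reachable — one SCC of size 3.
That gives 2 strongly connected components.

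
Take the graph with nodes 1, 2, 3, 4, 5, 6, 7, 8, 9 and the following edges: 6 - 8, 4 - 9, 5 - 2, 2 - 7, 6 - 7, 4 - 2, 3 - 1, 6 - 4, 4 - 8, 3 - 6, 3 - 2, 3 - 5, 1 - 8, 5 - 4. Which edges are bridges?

The edges on the cycle 3-5-2-7-6-3 are not bridges since each lies on that cycle.
But removing 4 - 9 disconnects 4 from 9 — this is a bridge.

4-9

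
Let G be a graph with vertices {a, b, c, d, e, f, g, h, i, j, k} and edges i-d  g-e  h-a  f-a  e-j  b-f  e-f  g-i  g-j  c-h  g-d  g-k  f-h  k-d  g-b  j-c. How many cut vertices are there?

1

Removing g increases the component count from 1 to 2, so g is a cut vertex.
By contrast removing e leaves 1 component; it is not a cut vertex. No other vertex is a cut vertex either.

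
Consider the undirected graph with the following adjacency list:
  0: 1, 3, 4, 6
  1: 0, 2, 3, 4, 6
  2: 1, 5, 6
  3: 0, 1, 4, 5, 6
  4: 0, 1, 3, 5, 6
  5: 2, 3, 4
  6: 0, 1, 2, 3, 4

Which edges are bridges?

The edges on the cycle 4-6-2-1-3-5-4 are not bridges since each lies on that cycle.
Every edge lies on some cycle, so there are no bridges.

none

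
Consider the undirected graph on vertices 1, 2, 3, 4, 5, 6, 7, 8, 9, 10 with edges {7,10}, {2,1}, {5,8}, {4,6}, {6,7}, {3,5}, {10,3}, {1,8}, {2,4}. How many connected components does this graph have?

2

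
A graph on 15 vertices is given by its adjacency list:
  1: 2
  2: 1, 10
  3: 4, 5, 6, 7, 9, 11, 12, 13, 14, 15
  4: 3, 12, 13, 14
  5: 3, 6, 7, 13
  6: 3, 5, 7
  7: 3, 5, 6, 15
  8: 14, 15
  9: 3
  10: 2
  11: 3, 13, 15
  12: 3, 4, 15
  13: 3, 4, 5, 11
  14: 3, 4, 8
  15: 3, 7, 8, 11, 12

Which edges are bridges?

1-2, 10-2, 3-9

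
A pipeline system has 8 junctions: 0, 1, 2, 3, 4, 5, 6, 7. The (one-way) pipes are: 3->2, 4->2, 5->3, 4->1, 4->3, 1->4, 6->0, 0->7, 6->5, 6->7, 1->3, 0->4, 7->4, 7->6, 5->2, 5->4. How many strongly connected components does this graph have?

{0, 6, 7} are all mutually reachable — one SCC of size 3.
{1, 4} are all mutually reachable — one SCC of size 2.
{3} is an SCC by itself.
{5} is an SCC by itself.
{2} is an SCC by itself.
That gives 5 strongly connected components.

5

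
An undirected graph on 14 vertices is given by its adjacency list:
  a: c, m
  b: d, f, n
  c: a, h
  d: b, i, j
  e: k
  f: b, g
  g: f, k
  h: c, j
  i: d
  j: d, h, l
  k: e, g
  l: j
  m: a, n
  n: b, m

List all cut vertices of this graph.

Removing b increases the component count from 1 to 2, so b is a cut vertex.
Removing d increases the component count from 1 to 2, so d is a cut vertex.
Removing f increases the component count from 1 to 2, so f is a cut vertex.
Likewise g, j, k are cut vertices.
By contrast removing i leaves 1 component; it is not a cut vertex. No other vertex is a cut vertex either.

b, d, f, g, j, k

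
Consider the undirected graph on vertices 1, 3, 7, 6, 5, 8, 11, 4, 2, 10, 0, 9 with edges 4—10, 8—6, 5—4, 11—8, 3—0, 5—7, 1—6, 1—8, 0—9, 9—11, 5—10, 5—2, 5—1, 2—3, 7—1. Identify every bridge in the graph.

none

The edges on the cycle 5-4-10-5 are not bridges since each lies on that cycle.
Every edge lies on some cycle, so there are no bridges.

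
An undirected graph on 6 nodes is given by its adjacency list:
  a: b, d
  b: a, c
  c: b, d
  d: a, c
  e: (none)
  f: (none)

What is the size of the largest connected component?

f is isolated — a component by itself.
e is isolated — a component by itself.
Starting from a we can reach a, b, c, d. That is one component of size 4.
The largest has 4 vertices.

4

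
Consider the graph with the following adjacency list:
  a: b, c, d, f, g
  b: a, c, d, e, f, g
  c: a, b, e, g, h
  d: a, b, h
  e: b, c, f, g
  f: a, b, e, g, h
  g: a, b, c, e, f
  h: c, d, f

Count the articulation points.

0

Removing a, for instance, still leaves 1 component. No single vertex removal increases the component count — the graph has no articulation points.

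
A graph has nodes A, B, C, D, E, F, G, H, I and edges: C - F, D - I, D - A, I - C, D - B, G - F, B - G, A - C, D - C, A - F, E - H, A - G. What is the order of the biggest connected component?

Starting from E we can reach E, H. That is one component of size 2.
Starting from A we can reach A, B, C, D, F, G, I. That is one component of size 7.
The largest has 7 vertices.

7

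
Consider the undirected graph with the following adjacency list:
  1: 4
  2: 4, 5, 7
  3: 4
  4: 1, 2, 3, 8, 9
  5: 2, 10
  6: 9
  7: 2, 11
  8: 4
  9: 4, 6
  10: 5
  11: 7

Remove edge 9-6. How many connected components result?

Before removal there is 1 component.
9-6 is a bridge — removing it separates 9's side from 6's side.
After removal: 2 components.

2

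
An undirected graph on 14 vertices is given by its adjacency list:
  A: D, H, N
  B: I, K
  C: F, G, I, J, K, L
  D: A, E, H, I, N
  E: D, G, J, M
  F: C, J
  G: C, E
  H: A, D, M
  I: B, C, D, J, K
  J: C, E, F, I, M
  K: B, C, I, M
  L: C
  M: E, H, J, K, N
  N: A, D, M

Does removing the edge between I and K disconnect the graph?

After removing I-K, the path I-C-K still connects them, so the edge is not a bridge.

No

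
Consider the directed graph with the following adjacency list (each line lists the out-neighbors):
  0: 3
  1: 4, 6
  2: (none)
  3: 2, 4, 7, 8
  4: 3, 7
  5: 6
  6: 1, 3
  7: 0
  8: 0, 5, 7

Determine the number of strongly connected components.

{0, 1, 3, 4, 5, 6, 7, 8} are all mutually reachable — one SCC of size 8.
{2} is an SCC by itself.
That gives 2 strongly connected components.

2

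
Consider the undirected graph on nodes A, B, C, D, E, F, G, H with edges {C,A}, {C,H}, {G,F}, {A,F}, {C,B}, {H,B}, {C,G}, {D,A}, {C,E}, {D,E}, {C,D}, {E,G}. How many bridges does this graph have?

The edges on the cycle C-H-B-C are not bridges since each lies on that cycle.
Every edge lies on some cycle, so there are no bridges.

0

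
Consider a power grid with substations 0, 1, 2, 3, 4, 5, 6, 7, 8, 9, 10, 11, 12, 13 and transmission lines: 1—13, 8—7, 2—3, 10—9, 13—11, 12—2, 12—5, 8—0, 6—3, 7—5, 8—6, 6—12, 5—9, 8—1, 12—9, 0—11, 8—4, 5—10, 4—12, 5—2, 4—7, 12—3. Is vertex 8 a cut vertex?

Deleting 8 raises the number of components from 1 to 2, so 8 is a cut vertex.

Yes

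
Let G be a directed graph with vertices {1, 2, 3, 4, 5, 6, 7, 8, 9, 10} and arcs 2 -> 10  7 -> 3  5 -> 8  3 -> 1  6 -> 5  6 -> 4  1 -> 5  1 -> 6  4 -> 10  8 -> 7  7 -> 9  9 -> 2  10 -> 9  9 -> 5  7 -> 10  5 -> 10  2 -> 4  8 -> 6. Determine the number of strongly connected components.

1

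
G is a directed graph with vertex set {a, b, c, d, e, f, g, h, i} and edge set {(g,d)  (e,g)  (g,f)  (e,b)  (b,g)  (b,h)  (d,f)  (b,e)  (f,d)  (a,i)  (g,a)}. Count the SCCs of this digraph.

{b, e} are all mutually reachable — one SCC of size 2.
{d, f} are all mutually reachable — one SCC of size 2.
{c} is an SCC by itself.
{a} is an SCC by itself.
{h} is an SCC by itself.
(and 2 more singleton SCCs)
That gives 7 strongly connected components.

7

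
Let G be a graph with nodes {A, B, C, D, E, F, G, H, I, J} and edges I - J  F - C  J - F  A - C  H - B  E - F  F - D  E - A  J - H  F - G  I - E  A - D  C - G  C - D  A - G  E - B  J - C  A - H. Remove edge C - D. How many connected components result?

1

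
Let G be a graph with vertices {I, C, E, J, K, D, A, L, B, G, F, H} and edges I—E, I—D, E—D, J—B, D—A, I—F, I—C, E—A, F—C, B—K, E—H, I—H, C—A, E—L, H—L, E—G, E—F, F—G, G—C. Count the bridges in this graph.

2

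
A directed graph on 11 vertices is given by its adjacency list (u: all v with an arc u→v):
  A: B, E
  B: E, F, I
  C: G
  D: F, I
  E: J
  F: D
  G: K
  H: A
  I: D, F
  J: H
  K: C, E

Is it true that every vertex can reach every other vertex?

There is no directed path from I to H, so the graph is not strongly connected.

No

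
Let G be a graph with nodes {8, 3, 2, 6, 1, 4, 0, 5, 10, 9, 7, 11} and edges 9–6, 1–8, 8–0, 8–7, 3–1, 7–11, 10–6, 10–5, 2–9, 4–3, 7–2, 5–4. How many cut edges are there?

2

The edges on the cycle 10-5-4-3-1-8-7-2-9-6-10 are not bridges since each lies on that cycle.
But removing 11–7 disconnects 11 from 7; removing 0–8 disconnects 0 from 8 — these are bridges.
That makes 2 bridges.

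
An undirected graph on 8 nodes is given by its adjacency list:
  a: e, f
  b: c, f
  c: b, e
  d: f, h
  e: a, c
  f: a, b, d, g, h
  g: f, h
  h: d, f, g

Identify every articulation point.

Removing f increases the component count from 1 to 2, so f is a cut vertex.
By contrast removing c leaves 1 component; it is not a cut vertex. No other vertex is a cut vertex either.

f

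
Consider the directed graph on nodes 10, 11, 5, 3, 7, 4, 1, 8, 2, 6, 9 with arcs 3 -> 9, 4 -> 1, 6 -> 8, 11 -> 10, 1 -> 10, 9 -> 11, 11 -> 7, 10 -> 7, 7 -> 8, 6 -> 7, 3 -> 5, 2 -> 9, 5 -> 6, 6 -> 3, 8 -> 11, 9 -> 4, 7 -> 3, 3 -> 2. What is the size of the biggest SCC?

11

{1, 2, 3, 4, 5, 6, 7, 8, 9, 10, 11} are all mutually reachable — one SCC of size 11.
The largest has 11 vertices.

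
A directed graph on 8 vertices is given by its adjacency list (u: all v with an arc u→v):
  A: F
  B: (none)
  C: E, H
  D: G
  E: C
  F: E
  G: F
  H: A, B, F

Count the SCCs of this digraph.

{A, C, E, F, H} are all mutually reachable — one SCC of size 5.
{G} is an SCC by itself.
{B} is an SCC by itself.
{D} is an SCC by itself.
That gives 4 strongly connected components.

4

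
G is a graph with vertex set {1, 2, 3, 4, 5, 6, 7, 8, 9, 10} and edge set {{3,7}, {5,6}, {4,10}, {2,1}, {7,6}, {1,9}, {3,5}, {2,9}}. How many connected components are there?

4

8 is isolated — a component by itself.
Starting from 4 we can reach 4, 10. That is one component of size 2.
Starting from 1 we can reach 1, 2, 9. That is one component of size 3.
Starting from 3 we can reach 3, 5, 6, 7. That is one component of size 4.
Total: 4 components.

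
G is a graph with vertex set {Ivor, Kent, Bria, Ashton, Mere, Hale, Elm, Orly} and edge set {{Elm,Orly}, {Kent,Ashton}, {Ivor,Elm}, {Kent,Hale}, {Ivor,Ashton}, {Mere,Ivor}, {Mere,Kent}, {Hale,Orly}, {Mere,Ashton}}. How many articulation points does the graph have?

Removing Mere, for instance, still leaves 2 components. No single vertex removal increases the component count — the graph has no articulation points.

0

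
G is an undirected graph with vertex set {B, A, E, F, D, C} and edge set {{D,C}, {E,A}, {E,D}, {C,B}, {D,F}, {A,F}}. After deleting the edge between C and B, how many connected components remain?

Before removal there is 1 component.
C—B is a bridge — removing it separates C's side from B's side.
After removal: 2 components.

2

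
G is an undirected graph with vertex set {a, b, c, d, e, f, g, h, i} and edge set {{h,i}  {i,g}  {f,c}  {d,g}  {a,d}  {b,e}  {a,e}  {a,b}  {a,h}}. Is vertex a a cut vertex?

Yes

Deleting a raises the number of components from 2 to 3, so a is a cut vertex.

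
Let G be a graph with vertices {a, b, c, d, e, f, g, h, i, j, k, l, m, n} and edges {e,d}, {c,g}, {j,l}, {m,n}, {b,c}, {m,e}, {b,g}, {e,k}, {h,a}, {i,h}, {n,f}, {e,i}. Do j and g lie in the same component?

No

The component containing j is {j, l}, and g is not in it.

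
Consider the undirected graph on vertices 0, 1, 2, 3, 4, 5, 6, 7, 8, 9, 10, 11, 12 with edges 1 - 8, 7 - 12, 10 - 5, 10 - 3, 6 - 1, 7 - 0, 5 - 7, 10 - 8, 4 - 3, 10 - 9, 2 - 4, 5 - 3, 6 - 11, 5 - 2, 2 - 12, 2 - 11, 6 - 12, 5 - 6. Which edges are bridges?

0-7, 10-9

The edges on the cycle 10-5-6-1-8-10 are not bridges since each lies on that cycle.
But removing 9 - 10 disconnects 9 from 10; removing 0 - 7 disconnects 0 from 7 — these are bridges.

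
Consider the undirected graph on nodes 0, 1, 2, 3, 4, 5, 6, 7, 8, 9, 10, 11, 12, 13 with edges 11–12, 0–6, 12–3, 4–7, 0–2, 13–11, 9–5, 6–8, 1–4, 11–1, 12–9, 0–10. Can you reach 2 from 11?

The component containing 11 is {1, 3, 4, 5, 7, 9, 11, 12, 13}, and 2 is not in it.

No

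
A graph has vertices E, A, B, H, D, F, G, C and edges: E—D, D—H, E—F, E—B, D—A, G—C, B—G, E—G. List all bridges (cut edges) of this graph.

A-D, C-G, D-E, D-H, E-F

The edges on the cycle E-B-G-E are not bridges since each lies on that cycle.
But removing D—H disconnects D from H; removing E—D disconnects E from D; removing D—A disconnects D from A; removing E—F disconnects E from F — these are bridges.
In total 5 edges are bridges.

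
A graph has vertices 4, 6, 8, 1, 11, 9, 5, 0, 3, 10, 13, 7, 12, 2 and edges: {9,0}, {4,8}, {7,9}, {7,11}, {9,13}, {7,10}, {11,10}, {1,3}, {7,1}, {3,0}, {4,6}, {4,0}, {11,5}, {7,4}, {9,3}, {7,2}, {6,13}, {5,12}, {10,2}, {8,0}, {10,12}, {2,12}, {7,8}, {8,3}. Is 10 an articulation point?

No

Deleting 10 leaves 1 component (was 1) (its neighbors 2, 7, 11, 12 remain connected to each other), so 10 is not a cut vertex.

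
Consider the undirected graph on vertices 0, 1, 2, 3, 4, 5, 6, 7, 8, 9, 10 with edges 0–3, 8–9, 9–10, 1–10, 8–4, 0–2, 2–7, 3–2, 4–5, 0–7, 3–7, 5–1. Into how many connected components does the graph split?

3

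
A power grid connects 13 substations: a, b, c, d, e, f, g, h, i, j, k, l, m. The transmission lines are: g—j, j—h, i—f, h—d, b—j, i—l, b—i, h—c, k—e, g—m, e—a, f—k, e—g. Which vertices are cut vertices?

Removing e increases the component count from 1 to 2, so e is a cut vertex.
Removing g increases the component count from 1 to 2, so g is a cut vertex.
Removing h increases the component count from 1 to 3, so h is a cut vertex.
Likewise i, j are cut vertices.
By contrast removing m leaves 1 component; it is not a cut vertex. No other vertex is a cut vertex either.

e, g, h, i, j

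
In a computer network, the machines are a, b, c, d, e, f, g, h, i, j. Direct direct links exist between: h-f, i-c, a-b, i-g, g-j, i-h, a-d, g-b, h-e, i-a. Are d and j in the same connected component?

From d we can reach a, b, c, d, e, f, g, h, i, j, which includes j.

Yes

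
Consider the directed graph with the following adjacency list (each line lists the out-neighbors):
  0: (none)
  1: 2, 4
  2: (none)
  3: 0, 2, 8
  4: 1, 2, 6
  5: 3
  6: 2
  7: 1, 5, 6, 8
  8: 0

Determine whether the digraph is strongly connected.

There is no directed path from 5 to 6, so the graph is not strongly connected.

No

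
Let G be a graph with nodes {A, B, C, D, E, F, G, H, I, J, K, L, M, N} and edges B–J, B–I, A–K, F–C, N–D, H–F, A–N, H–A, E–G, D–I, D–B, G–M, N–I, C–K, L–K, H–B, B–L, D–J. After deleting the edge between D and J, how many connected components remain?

2

D and J are still connected via D-B-J, so the component count stays at 2.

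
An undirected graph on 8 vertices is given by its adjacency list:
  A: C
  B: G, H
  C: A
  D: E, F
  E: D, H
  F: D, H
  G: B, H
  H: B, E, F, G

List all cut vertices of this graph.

H

Removing H increases the component count from 2 to 3, so H is a cut vertex.
By contrast removing F leaves 2 components; it is not a cut vertex. No other vertex is a cut vertex either.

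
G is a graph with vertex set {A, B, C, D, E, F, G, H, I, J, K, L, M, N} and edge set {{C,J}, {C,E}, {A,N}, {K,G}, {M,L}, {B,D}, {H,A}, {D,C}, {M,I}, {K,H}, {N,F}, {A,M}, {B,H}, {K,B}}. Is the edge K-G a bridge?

Removing K-G leaves no path between K and G: the component count goes from 1 to 2. So it is a bridge.

Yes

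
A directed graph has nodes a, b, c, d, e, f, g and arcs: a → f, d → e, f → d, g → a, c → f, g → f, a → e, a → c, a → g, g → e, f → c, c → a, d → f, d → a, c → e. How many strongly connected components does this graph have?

{a, c, d, f, g} are all mutually reachable — one SCC of size 5.
{b} is an SCC by itself.
{e} is an SCC by itself.
That gives 3 strongly connected components.

3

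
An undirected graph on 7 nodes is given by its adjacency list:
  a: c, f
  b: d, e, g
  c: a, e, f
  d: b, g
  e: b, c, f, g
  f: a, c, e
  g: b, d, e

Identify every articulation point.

e

Removing e increases the component count from 1 to 2, so e is a cut vertex.
By contrast removing c leaves 1 component; it is not a cut vertex. No other vertex is a cut vertex either.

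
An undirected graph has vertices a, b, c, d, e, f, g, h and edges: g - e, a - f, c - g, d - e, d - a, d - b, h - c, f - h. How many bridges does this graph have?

The edges on the cycle d-a-f-h-c-g-e-d are not bridges since each lies on that cycle.
But removing d - b disconnects d from b — this is a bridge.

1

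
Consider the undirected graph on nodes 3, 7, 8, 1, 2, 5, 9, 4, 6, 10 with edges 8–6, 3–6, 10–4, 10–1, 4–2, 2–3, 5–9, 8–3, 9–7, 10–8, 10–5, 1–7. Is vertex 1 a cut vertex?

No

Deleting 1 leaves 1 component (was 1) (its neighbors 7, 10 remain connected to each other), so 1 is not a cut vertex.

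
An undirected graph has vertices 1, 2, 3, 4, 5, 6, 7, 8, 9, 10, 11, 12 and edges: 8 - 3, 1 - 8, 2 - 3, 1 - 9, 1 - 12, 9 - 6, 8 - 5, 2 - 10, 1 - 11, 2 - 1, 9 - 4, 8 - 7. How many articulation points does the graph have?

Removing 1 increases the component count from 1 to 4, so 1 is a cut vertex.
Removing 2 increases the component count from 1 to 2, so 2 is a cut vertex.
Removing 8 increases the component count from 1 to 3, so 8 is a cut vertex.
Likewise 9 is a cut vertex.
By contrast removing 5 leaves 1 component; it is not a cut vertex. No other vertex is a cut vertex either.

4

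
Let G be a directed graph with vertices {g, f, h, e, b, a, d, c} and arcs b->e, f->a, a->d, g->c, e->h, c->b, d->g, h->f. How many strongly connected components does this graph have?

{a, b, c, d, e, f, g, h} are all mutually reachable — one SCC of size 8.
That gives 1 strongly connected component.

1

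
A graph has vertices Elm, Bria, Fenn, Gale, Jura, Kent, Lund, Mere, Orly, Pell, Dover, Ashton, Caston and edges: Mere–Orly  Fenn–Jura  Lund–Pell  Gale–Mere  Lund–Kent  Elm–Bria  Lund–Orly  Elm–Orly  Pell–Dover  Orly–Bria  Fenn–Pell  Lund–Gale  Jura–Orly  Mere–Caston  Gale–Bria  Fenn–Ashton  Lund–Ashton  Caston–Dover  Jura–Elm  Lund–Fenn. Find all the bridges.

The edges on the cycle Lund-Gale-Mere-Caston-Dover-Pell-Fenn-Lund are not bridges since each lies on that cycle.
But removing Kent–Lund disconnects Kent from Lund — this is a bridge.

Kent-Lund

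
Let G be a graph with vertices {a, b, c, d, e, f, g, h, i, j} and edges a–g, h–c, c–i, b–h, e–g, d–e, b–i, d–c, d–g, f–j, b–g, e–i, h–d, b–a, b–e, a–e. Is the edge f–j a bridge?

Yes

Removing f–j leaves no path between f and j: the component count goes from 2 to 3. So it is a bridge.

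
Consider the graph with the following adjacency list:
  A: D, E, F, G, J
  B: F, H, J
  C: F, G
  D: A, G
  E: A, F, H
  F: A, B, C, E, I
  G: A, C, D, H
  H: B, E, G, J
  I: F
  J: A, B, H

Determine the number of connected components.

1

Starting from A we can reach A, B, C, D, E, F, G, H, I, J. That is one component of size 10.
Total: 1 component.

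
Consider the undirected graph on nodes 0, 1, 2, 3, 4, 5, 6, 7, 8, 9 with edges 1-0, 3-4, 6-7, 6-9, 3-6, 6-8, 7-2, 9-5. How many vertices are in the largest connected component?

Starting from 0 we can reach 0, 1. That is one component of size 2.
Starting from 2 we can reach 2, 3, 4, 5, 6, 7, 8, 9. That is one component of size 8.
The largest has 8 vertices.

8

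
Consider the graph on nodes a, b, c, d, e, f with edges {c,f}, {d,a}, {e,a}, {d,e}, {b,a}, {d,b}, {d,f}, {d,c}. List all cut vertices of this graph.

Removing d increases the component count from 1 to 2, so d is a cut vertex.
By contrast removing c leaves 1 component; it is not a cut vertex. No other vertex is a cut vertex either.

d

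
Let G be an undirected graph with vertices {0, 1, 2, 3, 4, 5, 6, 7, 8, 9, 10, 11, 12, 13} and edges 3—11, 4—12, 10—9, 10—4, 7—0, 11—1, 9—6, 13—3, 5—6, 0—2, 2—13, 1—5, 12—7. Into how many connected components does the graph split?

8 is isolated — a component by itself.
Starting from 0 we can reach 0, 1, 2, 3, 4, 5, 6, 7, 9, 10, 11, 12, 13. That is one component of size 13.
Total: 2 components.

2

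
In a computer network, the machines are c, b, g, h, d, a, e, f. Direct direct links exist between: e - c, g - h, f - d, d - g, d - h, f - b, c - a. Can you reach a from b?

The component containing b is {b, d, f, g, h}, and a is not in it.

No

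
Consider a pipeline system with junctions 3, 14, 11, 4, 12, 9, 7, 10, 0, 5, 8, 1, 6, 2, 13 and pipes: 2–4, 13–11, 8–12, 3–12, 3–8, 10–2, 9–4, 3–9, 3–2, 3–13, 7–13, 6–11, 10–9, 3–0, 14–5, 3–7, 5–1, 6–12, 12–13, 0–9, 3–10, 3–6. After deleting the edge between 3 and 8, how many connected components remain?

2

3 and 8 are still connected via 3-12-8, so the component count stays at 2.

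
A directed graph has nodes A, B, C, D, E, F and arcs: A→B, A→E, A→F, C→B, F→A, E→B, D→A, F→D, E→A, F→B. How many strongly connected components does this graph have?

{A, D, E, F} are all mutually reachable — one SCC of size 4.
{C} is an SCC by itself.
{B} is an SCC by itself.
That gives 3 strongly connected components.

3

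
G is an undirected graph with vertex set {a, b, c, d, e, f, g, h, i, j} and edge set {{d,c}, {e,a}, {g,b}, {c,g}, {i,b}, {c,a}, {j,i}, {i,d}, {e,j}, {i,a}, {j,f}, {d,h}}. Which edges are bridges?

The edges on the cycle e-j-i-d-c-a-e are not bridges since each lies on that cycle.
But removing d–h disconnects d from h; removing j–f disconnects j from f — these are bridges.

d-h, f-j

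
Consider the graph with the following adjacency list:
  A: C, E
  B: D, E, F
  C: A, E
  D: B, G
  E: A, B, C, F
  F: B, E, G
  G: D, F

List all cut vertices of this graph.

Removing E increases the component count from 1 to 2, so E is a cut vertex.
By contrast removing B leaves 1 component; it is not a cut vertex. No other vertex is a cut vertex either.

E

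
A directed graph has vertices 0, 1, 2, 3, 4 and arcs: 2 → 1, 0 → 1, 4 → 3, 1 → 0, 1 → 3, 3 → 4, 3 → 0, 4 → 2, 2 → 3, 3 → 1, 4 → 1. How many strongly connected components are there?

{0, 1, 2, 3, 4} are all mutually reachable — one SCC of size 5.
That gives 1 strongly connected component.

1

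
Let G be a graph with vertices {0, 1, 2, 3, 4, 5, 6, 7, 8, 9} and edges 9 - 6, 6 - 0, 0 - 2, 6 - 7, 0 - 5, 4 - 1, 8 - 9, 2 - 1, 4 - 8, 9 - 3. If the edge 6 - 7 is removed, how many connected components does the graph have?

Before removal there is 1 component.
6 - 7 is a bridge — removing it separates 6's side from 7's side.
After removal: 2 components.

2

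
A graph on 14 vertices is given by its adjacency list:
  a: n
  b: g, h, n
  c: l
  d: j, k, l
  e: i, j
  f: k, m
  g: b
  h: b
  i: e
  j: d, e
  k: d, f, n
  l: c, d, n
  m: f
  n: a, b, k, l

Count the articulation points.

Removing b increases the component count from 1 to 3, so b is a cut vertex.
Removing d increases the component count from 1 to 2, so d is a cut vertex.
Removing e increases the component count from 1 to 2, so e is a cut vertex.
Likewise f, j, k, l, n are cut vertices.
By contrast removing g leaves 1 component; it is not a cut vertex. No other vertex is a cut vertex either.

8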